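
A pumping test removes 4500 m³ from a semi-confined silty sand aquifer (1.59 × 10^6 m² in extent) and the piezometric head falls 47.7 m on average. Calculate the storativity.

S = ΔV / (A × Δh) = 4500 m³ / (1.59 × 10^6 m² × 47.7 m) = 5.933 × 10^-5

S ≈ 5.9 × 10^-5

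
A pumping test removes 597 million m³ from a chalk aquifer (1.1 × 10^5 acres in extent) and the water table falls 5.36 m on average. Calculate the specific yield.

Sy ≈ 0.25

A = 1.1 × 10^5 acres = 4.452 × 10^8 m²
ΔV = 597 million m³ = 5.97 × 10^8 m³
Sy = ΔV / (A × Δh) = 5.97 × 10^8 m³ / (4.452 × 10^8 m² × 5.36 m) = 0.2502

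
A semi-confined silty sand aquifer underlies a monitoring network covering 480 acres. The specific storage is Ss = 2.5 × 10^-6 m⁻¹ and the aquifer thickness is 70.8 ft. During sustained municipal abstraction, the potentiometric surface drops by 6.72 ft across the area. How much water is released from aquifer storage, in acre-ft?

b = 70.8 ft = 21.58 m
S = Ss × b = 2.5 × 10^-6 m⁻¹ × 21.58 m = 5.395 × 10^-5
A = 480 acres = 1.942 × 10^6 m²
Δh = 6.72 ft = 2.048 m
ΔV = S × A × Δh = 5.395 × 10^-5 × 1.942 × 10^6 m² × 2.048 m = 214.7 m³
ΔV = 214.7 m³ = 0.174 acre-ft

ΔV ≈ 0.174 acre-ft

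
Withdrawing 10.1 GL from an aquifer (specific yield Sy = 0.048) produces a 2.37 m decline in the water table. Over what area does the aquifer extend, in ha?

ΔV = 10.1 GL = 1.01 × 10^7 m³
A = ΔV / (Sy × Δh) = 1.01 × 10^7 / (0.048 × 2.37) = 8.878 × 10^7 m²
A = 8.878 × 10^7 m² = 8878 ha

A ≈ 8880 ha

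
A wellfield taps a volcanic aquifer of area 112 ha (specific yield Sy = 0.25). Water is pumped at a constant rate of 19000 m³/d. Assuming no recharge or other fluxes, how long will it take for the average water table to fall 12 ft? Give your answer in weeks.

t ≈ 7.7 weeks

A = 112 ha = 1.12 × 10^6 m²
Δh = 12 ft = 3.658 m
ΔV = Sy × A × Δh = 0.25 × 1.12 × 10^6 × 3.658 = 1.024 × 10^6 m³
t = ΔV / Q = 1.024 × 10^6 m³ / 19000 m³/d = 53.9 d
t = 53.9 d ≈ 7.7 weeks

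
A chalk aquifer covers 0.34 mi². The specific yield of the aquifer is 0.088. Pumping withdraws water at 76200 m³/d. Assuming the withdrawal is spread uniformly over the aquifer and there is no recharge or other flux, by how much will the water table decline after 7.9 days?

Δh ≈ 7.77 m

A = 0.34 mi² = 8.806 × 10^5 m²
ΔV = Q × t = 76200 m³/d × 7.9 d = 6.02 × 10^5 m³
Δh = ΔV / (Sy × A) = 6.02 × 10^5 / (0.088 × 8.806 × 10^5) = 7.768 m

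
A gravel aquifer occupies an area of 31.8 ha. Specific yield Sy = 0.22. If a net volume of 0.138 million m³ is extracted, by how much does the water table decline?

A = 31.8 ha = 3.18 × 10^5 m²
ΔV = 0.138 million m³ = 1.38 × 10^5 m³
Δh = ΔV / (Sy × A) = 1.38 × 10^5 m³ / (0.22 × 3.18 × 10^5 m²) = 1.973 m

Δh ≈ 1.97 m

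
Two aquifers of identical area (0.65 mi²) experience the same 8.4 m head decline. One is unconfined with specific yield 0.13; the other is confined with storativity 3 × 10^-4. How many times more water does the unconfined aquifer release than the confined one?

A = 0.65 mi² = 1.683 × 10^6 m²
Unconfined: ΔV_u = Sy × A × Δh = 0.13 × 1.683 × 10^6 × 8.4 = 1.838 × 10^6 m³
Confined: ΔV_c = S × A × Δh = 3 × 10^-4 × 1.683 × 10^6 × 8.4 = 4242 m³
Ratio = ΔV_u / ΔV_c = Sy / S = 0.13 / 3 × 10^-4 = 433.3

ΔV_u / ΔV_c ≈ 433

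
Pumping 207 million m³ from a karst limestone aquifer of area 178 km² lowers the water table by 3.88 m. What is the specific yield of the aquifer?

Sy ≈ 0.3

A = 178 km² = 1.78 × 10^8 m²
ΔV = 207 million m³ = 2.07 × 10^8 m³
Sy = ΔV / (A × Δh) = 2.07 × 10^8 m³ / (1.78 × 10^8 m² × 3.88 m) = 0.2997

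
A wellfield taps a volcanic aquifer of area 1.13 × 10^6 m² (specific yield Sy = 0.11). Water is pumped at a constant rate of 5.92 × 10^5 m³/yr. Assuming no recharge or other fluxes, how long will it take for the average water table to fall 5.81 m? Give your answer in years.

ΔV = Sy × A × Δh = 0.11 × 1.13 × 10^6 × 5.81 = 7.222 × 10^5 m³
Q = 5.92 × 10^5 m³/yr = 1622 m³/d
t = ΔV / Q = 7.222 × 10^5 m³ / 1622 m³/d = 445.3 d
t = 445.3 d ≈ 1.22 years

t ≈ 1.22 years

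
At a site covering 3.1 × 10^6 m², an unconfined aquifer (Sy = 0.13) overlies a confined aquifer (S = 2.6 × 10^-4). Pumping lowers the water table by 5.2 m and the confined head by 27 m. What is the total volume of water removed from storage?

ΔV ≈ 2.12 × 10^6 m³

Unconfined: ΔV_u = Sy × A × Δh_u = 0.13 × 3.1 × 10^6 × 5.2 = 2.096 × 10^6 m³
Confined: ΔV_c = S × A × Δh_c = 2.6 × 10^-4 × 3.1 × 10^6 × 27 = 21760 m³
Total ΔV = 2.096 × 10^6 + 21760 = 2.117 × 10^6 m³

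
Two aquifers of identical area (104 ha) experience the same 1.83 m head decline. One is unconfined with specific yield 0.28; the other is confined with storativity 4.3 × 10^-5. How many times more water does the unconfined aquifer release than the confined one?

A = 104 ha = 1.04 × 10^6 m²
Unconfined: ΔV_u = Sy × A × Δh = 0.28 × 1.04 × 10^6 × 1.83 = 5.329 × 10^5 m³
Confined: ΔV_c = S × A × Δh = 4.3 × 10^-5 × 1.04 × 10^6 × 1.83 = 81.84 m³
Ratio = ΔV_u / ΔV_c = Sy / S = 0.28 / 4.3 × 10^-5 = 6512

ΔV_u / ΔV_c ≈ 6510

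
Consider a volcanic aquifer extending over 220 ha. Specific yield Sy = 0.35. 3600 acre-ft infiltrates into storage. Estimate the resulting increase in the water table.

A = 220 ha = 2.2 × 10^6 m²
ΔV = 3600 acre-ft = 4.441 × 10^6 m³
Δh = ΔV / (Sy × A) = 4.441 × 10^6 m³ / (0.35 × 2.2 × 10^6 m²) = 5.767 m

Δh ≈ 5.77 m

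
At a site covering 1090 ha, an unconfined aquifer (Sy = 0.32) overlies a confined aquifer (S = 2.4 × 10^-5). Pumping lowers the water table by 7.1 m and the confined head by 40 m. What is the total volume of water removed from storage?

ΔV ≈ 2.48 × 10^7 m³

A = 1090 ha = 1.09 × 10^7 m²
Unconfined: ΔV_u = Sy × A × Δh_u = 0.32 × 1.09 × 10^7 × 7.1 = 2.476 × 10^7 m³
Confined: ΔV_c = S × A × Δh_c = 2.4 × 10^-5 × 1.09 × 10^7 × 40 = 10460 m³
Total ΔV = 2.476 × 10^7 + 10460 = 2.478 × 10^7 m³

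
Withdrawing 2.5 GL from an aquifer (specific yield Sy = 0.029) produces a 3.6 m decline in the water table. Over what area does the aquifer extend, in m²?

ΔV = 2.5 GL = 2.5 × 10^6 m³
A = ΔV / (Sy × Δh) = 2.5 × 10^6 / (0.029 × 3.6) = 2.395 × 10^7 m²

A ≈ 2.39 × 10^7 m²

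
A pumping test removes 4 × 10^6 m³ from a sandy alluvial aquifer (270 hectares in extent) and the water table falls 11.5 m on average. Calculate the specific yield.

Sy ≈ 0.13

A = 270 hectares = 2.7 × 10^6 m²
Sy = ΔV / (A × Δh) = 4 × 10^6 m³ / (2.7 × 10^6 m² × 11.5 m) = 0.1288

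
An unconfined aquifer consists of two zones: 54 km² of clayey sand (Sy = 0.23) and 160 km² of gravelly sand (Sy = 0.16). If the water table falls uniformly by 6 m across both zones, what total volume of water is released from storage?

ΔV ≈ 2.28 × 10^8 m³

A₁ = 54 km² = 5.4 × 10^7 m²; A₂ = 160 km² = 1.6 × 10^8 m²
ΔV₁ = 0.23 × 5.4 × 10^7 × 6 = 7.452 × 10^7 m³
ΔV₂ = 0.16 × 1.6 × 10^8 × 6 = 1.536 × 10^8 m³
ΔV = ΔV₁ + ΔV₂ = 2.281 × 10^8 m³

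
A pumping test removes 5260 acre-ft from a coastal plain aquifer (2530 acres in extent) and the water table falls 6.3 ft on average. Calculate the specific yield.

A = 2530 acres = 1.024 × 10^7 m²
Δh = 6.3 ft = 1.92 m
ΔV = 5260 acre-ft = 6.488 × 10^6 m³
Sy = ΔV / (A × Δh) = 6.488 × 10^6 m³ / (1.024 × 10^7 m² × 1.92 m) = 0.33

Sy ≈ 0.33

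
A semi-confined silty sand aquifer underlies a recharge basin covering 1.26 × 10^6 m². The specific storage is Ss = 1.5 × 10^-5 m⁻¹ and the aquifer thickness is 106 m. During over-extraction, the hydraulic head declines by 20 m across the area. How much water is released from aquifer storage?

ΔV ≈ 40100 m³

S = Ss × b = 1.5 × 10^-5 m⁻¹ × 106 m = 1.59 × 10^-3
ΔV = S × A × Δh = 0.00159 × 1.26 × 10^6 m² × 20 m = 40070 m³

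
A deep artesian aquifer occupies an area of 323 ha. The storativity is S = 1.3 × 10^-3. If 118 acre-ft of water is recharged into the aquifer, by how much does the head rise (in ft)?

A = 323 ha = 3.23 × 10^6 m²
ΔV = 118 acre-ft = 1.456 × 10^5 m³
Δh = ΔV / (S × A) = 1.456 × 10^5 m³ / (0.0013 × 3.23 × 10^6 m²) = 34.66 m
Δh = 34.66 m = 113.7 ft

Δh ≈ 114 ft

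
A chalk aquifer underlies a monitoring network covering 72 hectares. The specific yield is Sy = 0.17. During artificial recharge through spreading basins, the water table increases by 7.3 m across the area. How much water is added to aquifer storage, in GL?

ΔV ≈ 0.894 GL

A = 72 hectares = 7.2 × 10^5 m²
ΔV = Sy × A × Δh = 0.17 × 7.2 × 10^5 m² × 7.3 m = 8.935 × 10^5 m³
ΔV = 8.935 × 10^5 m³ = 0.8935 GL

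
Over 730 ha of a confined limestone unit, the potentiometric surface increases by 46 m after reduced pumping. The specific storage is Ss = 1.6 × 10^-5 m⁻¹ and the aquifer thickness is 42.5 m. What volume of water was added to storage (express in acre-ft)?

ΔV ≈ 185 acre-ft

S = Ss × b = 1.6 × 10^-5 m⁻¹ × 42.5 m = 6.8 × 10^-4
A = 730 ha = 7.3 × 10^6 m²
ΔV = S × A × Δh = 6.8 × 10^-4 × 7.3 × 10^6 m² × 46 m = 2.283 × 10^5 m³
ΔV = 2.283 × 10^5 m³ = 185.1 acre-ft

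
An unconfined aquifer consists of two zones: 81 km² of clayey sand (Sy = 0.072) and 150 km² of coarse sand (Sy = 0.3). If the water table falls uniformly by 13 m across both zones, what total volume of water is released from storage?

ΔV ≈ 6.61 × 10^8 m³

A₁ = 81 km² = 8.1 × 10^7 m²; A₂ = 150 km² = 1.5 × 10^8 m²
ΔV₁ = 0.072 × 8.1 × 10^7 × 13 = 7.582 × 10^7 m³
ΔV₂ = 0.3 × 1.5 × 10^8 × 13 = 5.85 × 10^8 m³
ΔV = ΔV₁ + ΔV₂ = 6.608 × 10^8 m³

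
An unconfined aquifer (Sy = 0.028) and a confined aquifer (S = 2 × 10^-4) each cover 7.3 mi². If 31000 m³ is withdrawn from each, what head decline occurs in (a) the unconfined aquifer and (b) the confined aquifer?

Δh_u ≈ 0.0586 m; Δh_c ≈ 8.2 m

A = 7.3 mi² = 1.891 × 10^7 m²
Unconfined: Δh_u = ΔV/(Sy·A) = 31000/(0.028 × 1.891 × 10^7) = 0.05856 m
Confined: Δh_c = ΔV/(S·A) = 31000/(2 × 10^-4 × 1.891 × 10^7) = 8.198 m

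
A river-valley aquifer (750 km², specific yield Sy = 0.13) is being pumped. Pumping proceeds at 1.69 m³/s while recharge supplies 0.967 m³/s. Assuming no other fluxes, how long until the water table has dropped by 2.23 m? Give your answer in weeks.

A = 750 km² = 7.5 × 10^8 m²
ΔV = Sy × A × Δh = 0.13 × 7.5 × 10^8 × 2.23 = 2.174 × 10^8 m³
Net withdrawal = 1.69 − 0.967 = 0.723 m³/s = 62470 m³/d
t = ΔV / Q = 2.174 × 10^8 m³ / 62470 m³/d = 3481 d
t = 3481 d ≈ 497.2 weeks

t ≈ 497 weeks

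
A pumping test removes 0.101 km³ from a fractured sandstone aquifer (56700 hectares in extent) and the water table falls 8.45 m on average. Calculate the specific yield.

Sy ≈ 0.021

A = 56700 hectares = 5.67 × 10^8 m²
ΔV = 0.101 km³ = 1.01 × 10^8 m³
Sy = ΔV / (A × Δh) = 1.01 × 10^8 m³ / (5.67 × 10^8 m² × 8.45 m) = 0.02108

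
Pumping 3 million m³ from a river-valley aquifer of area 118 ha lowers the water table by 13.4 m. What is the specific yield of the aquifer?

Sy ≈ 0.19

A = 118 ha = 1.18 × 10^6 m²
ΔV = 3 million m³ = 3 × 10^6 m³
Sy = ΔV / (A × Δh) = 3 × 10^6 m³ / (1.18 × 10^6 m² × 13.4 m) = 0.1897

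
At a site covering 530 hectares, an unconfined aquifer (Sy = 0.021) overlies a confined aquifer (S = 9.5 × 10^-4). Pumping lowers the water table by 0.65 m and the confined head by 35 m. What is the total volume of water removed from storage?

ΔV ≈ 2.49 × 10^5 m³

A = 530 hectares = 5.3 × 10^6 m²
Unconfined: ΔV_u = Sy × A × Δh_u = 0.021 × 5.3 × 10^6 × 0.65 = 72340 m³
Confined: ΔV_c = S × A × Δh_c = 9.5 × 10^-4 × 5.3 × 10^6 × 35 = 1.762 × 10^5 m³
Total ΔV = 72340 + 1.762 × 10^5 = 2.486 × 10^5 m³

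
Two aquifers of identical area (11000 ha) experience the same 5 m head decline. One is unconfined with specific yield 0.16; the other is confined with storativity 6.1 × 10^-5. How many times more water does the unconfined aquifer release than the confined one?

ΔV_u / ΔV_c ≈ 2620

A = 11000 ha = 1.1 × 10^8 m²
Unconfined: ΔV_u = Sy × A × Δh = 0.16 × 1.1 × 10^8 × 5 = 8.8 × 10^7 m³
Confined: ΔV_c = S × A × Δh = 6.1 × 10^-5 × 1.1 × 10^8 × 5 = 33550 m³
Ratio = ΔV_u / ΔV_c = Sy / S = 0.16 / 6.1 × 10^-5 = 2623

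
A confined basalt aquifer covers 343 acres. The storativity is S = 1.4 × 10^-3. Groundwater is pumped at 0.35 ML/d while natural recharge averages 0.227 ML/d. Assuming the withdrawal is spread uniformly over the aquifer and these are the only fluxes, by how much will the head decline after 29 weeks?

A = 343 acres = 1.388 × 10^6 m²
Net abstraction = 0.35 − 0.227 = 0.123 ML/d
Q_net = 0.123 ML/d = 123 m³/d
t = 29 weeks = 203 d
ΔV = Q × t = 123 m³/d × 203 d = 24970 m³
Δh = ΔV / (S × A) = 24970 / (0.0014 × 1.388 × 10^6) = 12.85 m

Δh ≈ 12.8 m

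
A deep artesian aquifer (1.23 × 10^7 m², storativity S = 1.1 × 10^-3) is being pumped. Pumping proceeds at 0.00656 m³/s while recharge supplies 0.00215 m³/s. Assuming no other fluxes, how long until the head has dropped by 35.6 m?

ΔV = S × A × Δh = 0.0011 × 1.23 × 10^7 × 35.6 = 4.817 × 10^5 m³
Net withdrawal = 0.00656 − 0.00215 = 0.00441 m³/s = 381 m³/d
t = ΔV / Q = 4.817 × 10^5 m³ / 381 m³/d = 1264 d

t ≈ 1260 days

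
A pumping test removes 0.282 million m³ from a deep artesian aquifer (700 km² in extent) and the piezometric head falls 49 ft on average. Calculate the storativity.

A = 700 km² = 7 × 10^8 m²
Δh = 49 ft = 14.94 m
ΔV = 0.282 million m³ = 2.82 × 10^5 m³
S = ΔV / (A × Δh) = 2.82 × 10^5 m³ / (7 × 10^8 m² × 14.94 m) = 2.697 × 10^-5

S ≈ 2.7 × 10^-5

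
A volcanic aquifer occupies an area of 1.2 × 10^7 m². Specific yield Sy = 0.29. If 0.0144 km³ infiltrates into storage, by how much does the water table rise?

ΔV = 0.0144 km³ = 1.44 × 10^7 m³
Δh = ΔV / (Sy × A) = 1.44 × 10^7 m³ / (0.29 × 1.2 × 10^7 m²) = 4.138 m

Δh ≈ 4.14 m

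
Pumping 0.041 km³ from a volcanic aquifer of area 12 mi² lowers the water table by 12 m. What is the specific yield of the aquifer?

Sy ≈ 0.11

A = 12 mi² = 3.108 × 10^7 m²
ΔV = 0.041 km³ = 4.1 × 10^7 m³
Sy = ΔV / (A × Δh) = 4.1 × 10^7 m³ / (3.108 × 10^7 m² × 12 m) = 0.1099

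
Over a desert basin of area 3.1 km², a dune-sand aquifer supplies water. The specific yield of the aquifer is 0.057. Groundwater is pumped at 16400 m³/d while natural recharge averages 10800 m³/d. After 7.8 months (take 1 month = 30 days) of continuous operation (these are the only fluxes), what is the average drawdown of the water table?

Δh ≈ 7.42 m

A = 3.1 km² = 3.1 × 10^6 m²
Net abstraction = 16400 − 10800 = 5600 m³/d
t = 7.8 months = 234 d
ΔV = Q × t = 5600 m³/d × 234 d = 1.31 × 10^6 m³
Δh = ΔV / (Sy × A) = 1.31 × 10^6 / (0.057 × 3.1 × 10^6) = 7.416 m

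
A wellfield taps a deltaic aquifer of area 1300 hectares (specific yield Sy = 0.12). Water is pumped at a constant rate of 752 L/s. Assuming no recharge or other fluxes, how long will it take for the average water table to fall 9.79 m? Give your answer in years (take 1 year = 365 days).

A = 1300 hectares = 1.3 × 10^7 m²
ΔV = Sy × A × Δh = 0.12 × 1.3 × 10^7 × 9.79 = 1.527 × 10^7 m³
Q = 752 L/s = 64970 m³/d
t = ΔV / Q = 1.527 × 10^7 m³ / 64970 m³/d = 235.1 d
t = 235.1 d ≈ 0.644 years

t ≈ 0.644 years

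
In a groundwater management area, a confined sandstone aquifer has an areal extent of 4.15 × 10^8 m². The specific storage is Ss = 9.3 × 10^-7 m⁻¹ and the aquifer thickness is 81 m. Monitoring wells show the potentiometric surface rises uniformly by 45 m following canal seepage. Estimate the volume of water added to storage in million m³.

S = Ss × b = 9.3 × 10^-7 m⁻¹ × 81 m = 7.533 × 10^-5
ΔV = S × A × Δh = 7.533 × 10^-5 × 4.15 × 10^8 m² × 45 m = 1.407 × 10^6 m³
ΔV = 1.407 × 10^6 m³ = 1.407 million m³

ΔV ≈ 1.41 million m³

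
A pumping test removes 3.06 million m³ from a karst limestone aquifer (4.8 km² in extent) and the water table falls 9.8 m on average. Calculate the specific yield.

A = 4.8 km² = 4.8 × 10^6 m²
ΔV = 3.06 million m³ = 3.06 × 10^6 m³
Sy = ΔV / (A × Δh) = 3.06 × 10^6 m³ / (4.8 × 10^6 m² × 9.8 m) = 0.06505

Sy ≈ 0.065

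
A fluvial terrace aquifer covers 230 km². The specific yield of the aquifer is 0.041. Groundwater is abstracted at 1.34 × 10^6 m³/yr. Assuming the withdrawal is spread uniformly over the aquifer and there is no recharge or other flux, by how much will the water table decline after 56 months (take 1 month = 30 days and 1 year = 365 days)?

Δh ≈ 0.654 m

A = 230 km² = 2.3 × 10^8 m²
Q = 1.34 × 10^6 m³/yr = 3671 m³/d
t = 56 months = 1680 d
ΔV = Q × t = 3671 m³/d × 1680 d = 6.168 × 10^6 m³
Δh = ΔV / (Sy × A) = 6.168 × 10^6 / (0.041 × 2.3 × 10^8) = 0.654 m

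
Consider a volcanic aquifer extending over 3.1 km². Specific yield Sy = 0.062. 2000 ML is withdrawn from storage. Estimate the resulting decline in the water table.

Δh ≈ 10.4 m

A = 3.1 km² = 3.1 × 10^6 m²
ΔV = 2000 ML = 2 × 10^6 m³
Δh = ΔV / (Sy × A) = 2 × 10^6 m³ / (0.062 × 3.1 × 10^6 m²) = 10.41 m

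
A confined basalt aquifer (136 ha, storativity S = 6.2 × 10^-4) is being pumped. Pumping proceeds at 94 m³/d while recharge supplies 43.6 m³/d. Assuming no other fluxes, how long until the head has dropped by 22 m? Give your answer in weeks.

t ≈ 52.6 weeks

A = 136 ha = 1.36 × 10^6 m²
ΔV = S × A × Δh = 6.2 × 10^-4 × 1.36 × 10^6 × 22 = 18550 m³
Net withdrawal = 94 − 43.6 = 50.4 m³/d
t = ΔV / Q = 18550 m³ / 50.4 m³/d = 368.1 d
t = 368.1 d ≈ 52.58 weeks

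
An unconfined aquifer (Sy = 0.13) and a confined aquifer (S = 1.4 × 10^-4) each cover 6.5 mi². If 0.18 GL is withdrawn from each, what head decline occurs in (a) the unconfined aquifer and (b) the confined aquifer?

Δh_u ≈ 0.0822 m; Δh_c ≈ 76.4 m

A = 6.5 mi² = 1.683 × 10^7 m²
ΔV = 0.18 GL = 1.8 × 10^5 m³
Unconfined: Δh_u = ΔV/(Sy·A) = 1.8 × 10^5/(0.13 × 1.683 × 10^7) = 0.08225 m
Confined: Δh_c = ΔV/(S·A) = 1.8 × 10^5/(1.4 × 10^-4 × 1.683 × 10^7) = 76.37 m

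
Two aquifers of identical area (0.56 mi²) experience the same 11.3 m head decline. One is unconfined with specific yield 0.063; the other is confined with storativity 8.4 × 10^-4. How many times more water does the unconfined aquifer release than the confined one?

ΔV_u / ΔV_c ≈ 75

A = 0.56 mi² = 1.45 × 10^6 m²
Unconfined: ΔV_u = Sy × A × Δh = 0.063 × 1.45 × 10^6 × 11.3 = 1.033 × 10^6 m³
Confined: ΔV_c = S × A × Δh = 8.4 × 10^-4 × 1.45 × 10^6 × 11.3 = 13770 m³
Ratio = ΔV_u / ΔV_c = Sy / S = 0.063 / 8.4 × 10^-4 = 75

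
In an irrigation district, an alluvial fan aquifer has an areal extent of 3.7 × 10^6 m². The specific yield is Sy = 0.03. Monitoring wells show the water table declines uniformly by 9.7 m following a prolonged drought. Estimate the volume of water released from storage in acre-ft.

ΔV = Sy × A × Δh = 0.03 × 3.7 × 10^6 m² × 9.7 m = 1.077 × 10^6 m³
ΔV = 1.077 × 10^6 m³ = 872.9 acre-ft

ΔV ≈ 873 acre-ft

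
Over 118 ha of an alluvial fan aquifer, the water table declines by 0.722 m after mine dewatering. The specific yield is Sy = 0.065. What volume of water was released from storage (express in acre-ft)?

A = 118 ha = 1.18 × 10^6 m²
ΔV = Sy × A × Δh = 0.065 × 1.18 × 10^6 m² × 0.722 m = 55380 m³
ΔV = 55380 m³ = 44.9 acre-ft

ΔV ≈ 44.9 acre-ft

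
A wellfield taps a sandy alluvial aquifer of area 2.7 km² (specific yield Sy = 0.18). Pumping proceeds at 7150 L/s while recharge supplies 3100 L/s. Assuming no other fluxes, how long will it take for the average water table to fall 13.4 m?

t ≈ 18.6 days

A = 2.7 km² = 2.7 × 10^6 m²
ΔV = Sy × A × Δh = 0.18 × 2.7 × 10^6 × 13.4 = 6.512 × 10^6 m³
Net withdrawal = 7150 − 3100 = 4050 L/s = 3.499 × 10^5 m³/d
t = ΔV / Q = 6.512 × 10^6 m³ / 3.499 × 10^5 m³/d = 18.61 d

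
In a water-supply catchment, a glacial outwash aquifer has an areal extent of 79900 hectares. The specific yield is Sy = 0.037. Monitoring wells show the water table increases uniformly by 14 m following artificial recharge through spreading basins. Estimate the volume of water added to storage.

A = 79900 hectares = 7.99 × 10^8 m²
ΔV = Sy × A × Δh = 0.037 × 7.99 × 10^8 m² × 14 m = 4.139 × 10^8 m³

ΔV ≈ 4.14 × 10^8 m³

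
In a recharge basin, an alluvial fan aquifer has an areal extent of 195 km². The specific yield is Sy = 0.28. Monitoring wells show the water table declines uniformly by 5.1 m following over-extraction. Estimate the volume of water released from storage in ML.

A = 195 km² = 1.95 × 10^8 m²
ΔV = Sy × A × Δh = 0.28 × 1.95 × 10^8 m² × 5.1 m = 2.785 × 10^8 m³
ΔV = 2.785 × 10^8 m³ = 2.785 × 10^5 ML

ΔV ≈ 2.78 × 10^5 ML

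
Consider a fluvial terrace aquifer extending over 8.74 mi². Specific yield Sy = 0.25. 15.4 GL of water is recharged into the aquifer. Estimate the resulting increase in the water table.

A = 8.74 mi² = 2.264 × 10^7 m²
ΔV = 15.4 GL = 1.54 × 10^7 m³
Δh = ΔV / (Sy × A) = 1.54 × 10^7 m³ / (0.25 × 2.264 × 10^7 m²) = 2.721 m

Δh ≈ 2.72 m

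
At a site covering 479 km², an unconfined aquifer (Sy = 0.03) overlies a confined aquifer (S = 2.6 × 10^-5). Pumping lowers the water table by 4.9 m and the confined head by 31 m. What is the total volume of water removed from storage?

A = 479 km² = 4.79 × 10^8 m²
Unconfined: ΔV_u = Sy × A × Δh_u = 0.03 × 4.79 × 10^8 × 4.9 = 7.041 × 10^7 m³
Confined: ΔV_c = S × A × Δh_c = 2.6 × 10^-5 × 4.79 × 10^8 × 31 = 3.861 × 10^5 m³
Total ΔV = 7.041 × 10^7 + 3.861 × 10^5 = 7.08 × 10^7 m³

ΔV ≈ 7.08 × 10^7 m³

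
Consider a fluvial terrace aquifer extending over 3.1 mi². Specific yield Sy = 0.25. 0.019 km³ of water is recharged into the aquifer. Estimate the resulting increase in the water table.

Δh ≈ 9.47 m

A = 3.1 mi² = 8.029 × 10^6 m²
ΔV = 0.019 km³ = 1.9 × 10^7 m³
Δh = ΔV / (Sy × A) = 1.9 × 10^7 m³ / (0.25 × 8.029 × 10^6 m²) = 9.466 m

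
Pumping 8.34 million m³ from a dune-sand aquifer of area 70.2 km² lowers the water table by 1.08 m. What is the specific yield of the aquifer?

Sy ≈ 0.11

A = 70.2 km² = 7.02 × 10^7 m²
ΔV = 8.34 million m³ = 8.34 × 10^6 m³
Sy = ΔV / (A × Δh) = 8.34 × 10^6 m³ / (7.02 × 10^7 m² × 1.08 m) = 0.11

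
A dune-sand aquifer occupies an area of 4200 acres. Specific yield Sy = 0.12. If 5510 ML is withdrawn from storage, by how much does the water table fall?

Δh ≈ 2.7 m

A = 4200 acres = 1.7 × 10^7 m²
ΔV = 5510 ML = 5.51 × 10^6 m³
Δh = ΔV / (Sy × A) = 5.51 × 10^6 m³ / (0.12 × 1.7 × 10^7 m²) = 2.701 m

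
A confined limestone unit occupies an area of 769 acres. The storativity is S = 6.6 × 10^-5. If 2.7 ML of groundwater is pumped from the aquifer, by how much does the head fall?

A = 769 acres = 3.112 × 10^6 m²
ΔV = 2.7 ML = 2700 m³
Δh = ΔV / (S × A) = 2700 m³ / (6.6 × 10^-5 × 3.112 × 10^6 m²) = 13.15 m

Δh ≈ 13.1 m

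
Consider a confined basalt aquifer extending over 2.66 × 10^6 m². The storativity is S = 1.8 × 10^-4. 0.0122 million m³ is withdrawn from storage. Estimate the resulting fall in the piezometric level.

Δh ≈ 25.5 m

ΔV = 0.0122 million m³ = 12200 m³
Δh = ΔV / (S × A) = 12200 m³ / (1.8 × 10^-4 × 2.66 × 10^6 m²) = 25.48 m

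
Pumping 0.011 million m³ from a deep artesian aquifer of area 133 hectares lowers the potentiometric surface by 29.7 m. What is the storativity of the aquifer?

A = 133 hectares = 1.33 × 10^6 m²
ΔV = 0.011 million m³ = 11000 m³
S = ΔV / (A × Δh) = 11000 m³ / (1.33 × 10^6 m² × 29.7 m) = 2.785 × 10^-4

S ≈ 2.8 × 10^-4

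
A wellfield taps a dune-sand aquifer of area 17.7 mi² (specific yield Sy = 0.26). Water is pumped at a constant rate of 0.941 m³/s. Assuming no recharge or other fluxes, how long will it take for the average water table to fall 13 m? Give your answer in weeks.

t ≈ 272 weeks

A = 17.7 mi² = 4.584 × 10^7 m²
ΔV = Sy × A × Δh = 0.26 × 4.584 × 10^7 × 13 = 1.549 × 10^8 m³
Q = 0.941 m³/s = 81300 m³/d
t = ΔV / Q = 1.549 × 10^8 m³ / 81300 m³/d = 1906 d
t = 1906 d ≈ 272.3 weeks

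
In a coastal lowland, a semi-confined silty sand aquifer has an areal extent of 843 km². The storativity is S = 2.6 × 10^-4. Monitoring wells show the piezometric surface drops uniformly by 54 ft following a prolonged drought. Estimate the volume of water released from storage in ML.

A = 843 km² = 8.43 × 10^8 m²
Δh = 54 ft = 16.46 m
ΔV = S × A × Δh = 2.6 × 10^-4 × 8.43 × 10^8 m² × 16.46 m = 3.608 × 10^6 m³
ΔV = 3.608 × 10^6 m³ = 3608 ML

ΔV ≈ 3610 ML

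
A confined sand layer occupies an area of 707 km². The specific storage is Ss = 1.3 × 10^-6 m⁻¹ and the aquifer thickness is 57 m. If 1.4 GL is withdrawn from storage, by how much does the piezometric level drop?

Δh ≈ 26.7 m

S = Ss × b = 1.3 × 10^-6 m⁻¹ × 57 m = 7.41 × 10^-5
A = 707 km² = 7.07 × 10^8 m²
ΔV = 1.4 GL = 1.4 × 10^6 m³
Δh = ΔV / (S × A) = 1.4 × 10^6 m³ / (7.41 × 10^-5 × 7.07 × 10^8 m²) = 26.72 m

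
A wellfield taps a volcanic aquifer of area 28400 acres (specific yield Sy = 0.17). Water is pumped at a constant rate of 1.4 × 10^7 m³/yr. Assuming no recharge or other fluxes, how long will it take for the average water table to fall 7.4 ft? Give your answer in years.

t ≈ 3.15 years

A = 28400 acres = 1.149 × 10^8 m²
Δh = 7.4 ft = 2.256 m
ΔV = Sy × A × Δh = 0.17 × 1.149 × 10^8 × 2.256 = 4.407 × 10^7 m³
Q = 1.4 × 10^7 m³/yr = 38360 m³/d
t = ΔV / Q = 4.407 × 10^7 m³ / 38360 m³/d = 1149 d
t = 1149 d ≈ 3.148 years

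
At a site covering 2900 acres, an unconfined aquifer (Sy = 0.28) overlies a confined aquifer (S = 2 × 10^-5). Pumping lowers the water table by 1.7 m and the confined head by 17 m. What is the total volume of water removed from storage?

A = 2900 acres = 1.174 × 10^7 m²
Unconfined: ΔV_u = Sy × A × Δh_u = 0.28 × 1.174 × 10^7 × 1.7 = 5.586 × 10^6 m³
Confined: ΔV_c = S × A × Δh_c = 2 × 10^-5 × 1.174 × 10^7 × 17 = 3990 m³
Total ΔV = 5.586 × 10^6 + 3990 = 5.59 × 10^6 m³

ΔV ≈ 5.59 × 10^6 m³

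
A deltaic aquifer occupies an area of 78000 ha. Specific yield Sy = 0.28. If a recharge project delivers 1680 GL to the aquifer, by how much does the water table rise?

A = 78000 ha = 7.8 × 10^8 m²
ΔV = 1680 GL = 1.68 × 10^9 m³
Δh = ΔV / (Sy × A) = 1.68 × 10^9 m³ / (0.28 × 7.8 × 10^8 m²) = 7.692 m

Δh ≈ 7.69 m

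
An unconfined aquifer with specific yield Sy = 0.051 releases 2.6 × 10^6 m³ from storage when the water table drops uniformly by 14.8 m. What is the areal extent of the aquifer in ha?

A ≈ 344 ha

A = ΔV / (Sy × Δh) = 2.6 × 10^6 / (0.051 × 14.8) = 3.445 × 10^6 m²
A = 3.445 × 10^6 m² = 344.5 ha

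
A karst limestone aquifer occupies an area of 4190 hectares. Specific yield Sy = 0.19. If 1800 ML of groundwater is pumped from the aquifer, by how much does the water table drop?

Δh ≈ 0.226 m

A = 4190 hectares = 4.19 × 10^7 m²
ΔV = 1800 ML = 1.8 × 10^6 m³
Δh = ΔV / (Sy × A) = 1.8 × 10^6 m³ / (0.19 × 4.19 × 10^7 m²) = 0.2261 m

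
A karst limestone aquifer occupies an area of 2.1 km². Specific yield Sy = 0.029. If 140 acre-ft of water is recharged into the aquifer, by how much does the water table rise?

Δh ≈ 2.84 m

A = 2.1 km² = 2.1 × 10^6 m²
ΔV = 140 acre-ft = 1.727 × 10^5 m³
Δh = ΔV / (Sy × A) = 1.727 × 10^5 m³ / (0.029 × 2.1 × 10^6 m²) = 2.836 m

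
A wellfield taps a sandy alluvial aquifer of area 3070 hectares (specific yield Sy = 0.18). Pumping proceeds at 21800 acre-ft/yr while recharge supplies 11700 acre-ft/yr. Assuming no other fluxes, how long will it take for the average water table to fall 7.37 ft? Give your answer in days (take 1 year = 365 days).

A = 3070 hectares = 3.07 × 10^7 m²
Δh = 7.37 ft = 2.246 m
ΔV = Sy × A × Δh = 0.18 × 3.07 × 10^7 × 2.246 = 1.241 × 10^7 m³
Net withdrawal = 21800 − 11700 = 10100 acre-ft/yr = 34130 m³/d
t = ΔV / Q = 1.241 × 10^7 m³ / 34130 m³/d = 363.7 d

t ≈ 364 days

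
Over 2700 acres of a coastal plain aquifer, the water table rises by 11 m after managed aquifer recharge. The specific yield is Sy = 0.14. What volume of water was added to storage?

ΔV ≈ 1.68 × 10^7 m³

A = 2700 acres = 1.093 × 10^7 m²
ΔV = Sy × A × Δh = 0.14 × 1.093 × 10^7 m² × 11 m = 1.683 × 10^7 m³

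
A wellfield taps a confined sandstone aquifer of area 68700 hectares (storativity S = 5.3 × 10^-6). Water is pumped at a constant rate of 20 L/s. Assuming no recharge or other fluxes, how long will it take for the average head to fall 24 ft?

t ≈ 15.4 days

A = 68700 hectares = 6.87 × 10^8 m²
Δh = 24 ft = 7.315 m
ΔV = S × A × Δh = 5.3 × 10^-6 × 6.87 × 10^8 × 7.315 = 26640 m³
Q = 20 L/s = 1728 m³/d
t = ΔV / Q = 26640 m³ / 1728 m³/d = 15.41 d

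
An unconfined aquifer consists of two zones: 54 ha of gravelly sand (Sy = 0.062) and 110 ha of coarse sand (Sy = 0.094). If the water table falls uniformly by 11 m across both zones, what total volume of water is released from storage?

A₁ = 54 ha = 5.4 × 10^5 m²; A₂ = 110 ha = 1.1 × 10^6 m²
ΔV₁ = 0.062 × 5.4 × 10^5 × 11 = 3.683 × 10^5 m³
ΔV₂ = 0.094 × 1.1 × 10^6 × 11 = 1.137 × 10^6 m³
ΔV = ΔV₁ + ΔV₂ = 1.506 × 10^6 m³

ΔV ≈ 1.51 × 10^6 m³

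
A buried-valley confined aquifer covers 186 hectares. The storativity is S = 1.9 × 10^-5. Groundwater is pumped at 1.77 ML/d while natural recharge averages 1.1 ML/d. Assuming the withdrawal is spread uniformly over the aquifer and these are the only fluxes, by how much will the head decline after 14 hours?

Δh ≈ 11.1 m

A = 186 hectares = 1.86 × 10^6 m²
Net abstraction = 1.77 − 1.1 = 0.67 ML/d
Q_net = 0.67 ML/d = 670 m³/d
t = 14 hours = 0.5833 d
ΔV = Q × t = 670 m³/d × 0.5833 d = 390.8 m³
Δh = ΔV / (S × A) = 390.8 / (1.9 × 10^-5 × 1.86 × 10^6) = 11.06 m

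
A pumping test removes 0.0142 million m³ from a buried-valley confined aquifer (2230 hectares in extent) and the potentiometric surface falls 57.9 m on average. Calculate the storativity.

S ≈ 1.1 × 10^-5

A = 2230 hectares = 2.23 × 10^7 m²
ΔV = 0.0142 million m³ = 14200 m³
S = ΔV / (A × Δh) = 14200 m³ / (2.23 × 10^7 m² × 57.9 m) = 1.1 × 10^-5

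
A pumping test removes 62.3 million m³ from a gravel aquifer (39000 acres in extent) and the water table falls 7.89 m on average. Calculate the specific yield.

Sy ≈ 0.05

A = 39000 acres = 1.578 × 10^8 m²
ΔV = 62.3 million m³ = 6.23 × 10^7 m³
Sy = ΔV / (A × Δh) = 6.23 × 10^7 m³ / (1.578 × 10^8 m² × 7.89 m) = 0.05003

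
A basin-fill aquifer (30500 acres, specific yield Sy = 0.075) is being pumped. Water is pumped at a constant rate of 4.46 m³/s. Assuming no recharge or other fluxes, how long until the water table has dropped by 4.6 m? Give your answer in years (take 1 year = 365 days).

t ≈ 0.303 years

A = 30500 acres = 1.234 × 10^8 m²
ΔV = Sy × A × Δh = 0.075 × 1.234 × 10^8 × 4.6 = 4.258 × 10^7 m³
Q = 4.46 m³/s = 3.853 × 10^5 m³/d
t = ΔV / Q = 4.258 × 10^7 m³ / 3.853 × 10^5 m³/d = 110.5 d
t = 110.5 d ≈ 0.3028 years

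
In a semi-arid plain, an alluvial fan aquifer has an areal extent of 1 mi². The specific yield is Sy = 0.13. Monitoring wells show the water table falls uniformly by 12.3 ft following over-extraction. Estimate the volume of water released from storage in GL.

ΔV ≈ 1.26 GL

A = 1 mi² = 2.59 × 10^6 m²
Δh = 12.3 ft = 3.749 m
ΔV = Sy × A × Δh = 0.13 × 2.59 × 10^6 m² × 3.749 m = 1.262 × 10^6 m³
ΔV = 1.262 × 10^6 m³ = 1.262 GL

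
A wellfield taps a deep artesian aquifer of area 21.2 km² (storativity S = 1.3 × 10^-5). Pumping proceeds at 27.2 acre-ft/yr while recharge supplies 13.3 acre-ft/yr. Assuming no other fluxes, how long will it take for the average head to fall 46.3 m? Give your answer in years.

t ≈ 0.744 years

A = 21.2 km² = 2.12 × 10^7 m²
ΔV = S × A × Δh = 1.3 × 10^-5 × 2.12 × 10^7 × 46.3 = 12760 m³
Net withdrawal = 27.2 − 13.3 = 13.9 acre-ft/yr = 46.97 m³/d
t = ΔV / Q = 12760 m³ / 46.97 m³/d = 271.6 d
t = 271.6 d ≈ 0.7442 years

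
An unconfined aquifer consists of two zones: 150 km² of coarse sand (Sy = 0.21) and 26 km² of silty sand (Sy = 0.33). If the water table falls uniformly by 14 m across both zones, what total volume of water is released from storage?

ΔV ≈ 5.61 × 10^8 m³

A₁ = 150 km² = 1.5 × 10^8 m²; A₂ = 26 km² = 2.6 × 10^7 m²
ΔV₁ = 0.21 × 1.5 × 10^8 × 14 = 4.41 × 10^8 m³
ΔV₂ = 0.33 × 2.6 × 10^7 × 14 = 1.201 × 10^8 m³
ΔV = ΔV₁ + ΔV₂ = 5.611 × 10^8 m³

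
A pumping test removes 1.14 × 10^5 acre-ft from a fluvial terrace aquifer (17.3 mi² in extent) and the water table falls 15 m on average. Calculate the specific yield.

Sy ≈ 0.21

A = 17.3 mi² = 4.481 × 10^7 m²
ΔV = 1.14 × 10^5 acre-ft = 1.406 × 10^8 m³
Sy = ΔV / (A × Δh) = 1.406 × 10^8 m³ / (4.481 × 10^7 m² × 15 m) = 0.2092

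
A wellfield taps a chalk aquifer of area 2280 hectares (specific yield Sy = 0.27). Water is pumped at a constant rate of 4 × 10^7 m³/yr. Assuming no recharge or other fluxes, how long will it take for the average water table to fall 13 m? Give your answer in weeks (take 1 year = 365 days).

t ≈ 104 weeks

A = 2280 hectares = 2.28 × 10^7 m²
ΔV = Sy × A × Δh = 0.27 × 2.28 × 10^7 × 13 = 8.003 × 10^7 m³
Q = 4 × 10^7 m³/yr = 1.096 × 10^5 m³/d
t = ΔV / Q = 8.003 × 10^7 m³ / 1.096 × 10^5 m³/d = 730.3 d
t = 730.3 d ≈ 104.3 weeks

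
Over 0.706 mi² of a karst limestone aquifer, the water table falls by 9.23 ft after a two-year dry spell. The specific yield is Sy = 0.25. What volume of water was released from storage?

ΔV ≈ 1.29 × 10^6 m³

A = 0.706 mi² = 1.829 × 10^6 m²
Δh = 9.23 ft = 2.813 m
ΔV = Sy × A × Δh = 0.25 × 1.829 × 10^6 m² × 2.813 m = 1.286 × 10^6 m³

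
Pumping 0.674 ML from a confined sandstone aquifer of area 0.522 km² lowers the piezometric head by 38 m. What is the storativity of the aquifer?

A = 0.522 km² = 5.22 × 10^5 m²
ΔV = 0.674 ML = 674 m³
S = ΔV / (A × Δh) = 674 m³ / (5.22 × 10^5 m² × 38 m) = 3.398 × 10^-5

S ≈ 3.4 × 10^-5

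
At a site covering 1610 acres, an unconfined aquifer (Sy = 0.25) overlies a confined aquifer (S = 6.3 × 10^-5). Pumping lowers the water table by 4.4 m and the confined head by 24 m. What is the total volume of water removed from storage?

ΔV ≈ 7.18 × 10^6 m³

A = 1610 acres = 6.515 × 10^6 m²
Unconfined: ΔV_u = Sy × A × Δh_u = 0.25 × 6.515 × 10^6 × 4.4 = 7.167 × 10^6 m³
Confined: ΔV_c = S × A × Δh_c = 6.3 × 10^-5 × 6.515 × 10^6 × 24 = 9851 m³
Total ΔV = 7.167 × 10^6 + 9851 = 7.177 × 10^6 m³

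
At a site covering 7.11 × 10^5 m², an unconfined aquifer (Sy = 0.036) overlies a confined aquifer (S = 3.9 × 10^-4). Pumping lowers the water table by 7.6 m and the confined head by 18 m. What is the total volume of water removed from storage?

ΔV ≈ 2 × 10^5 m³

Unconfined: ΔV_u = Sy × A × Δh_u = 0.036 × 7.11 × 10^5 × 7.6 = 1.945 × 10^5 m³
Confined: ΔV_c = S × A × Δh_c = 3.9 × 10^-4 × 7.11 × 10^5 × 18 = 4991 m³
Total ΔV = 1.945 × 10^5 + 4991 = 1.995 × 10^5 m³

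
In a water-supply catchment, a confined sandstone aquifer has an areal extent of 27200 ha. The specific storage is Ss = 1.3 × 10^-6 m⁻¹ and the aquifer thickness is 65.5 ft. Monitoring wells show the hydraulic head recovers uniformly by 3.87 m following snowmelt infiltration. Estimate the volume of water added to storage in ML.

b = 65.5 ft = 19.96 m
S = Ss × b = 1.3 × 10^-6 m⁻¹ × 19.96 m = 2.595 × 10^-5
A = 27200 ha = 2.72 × 10^8 m²
ΔV = S × A × Δh = 2.595 × 10^-5 × 2.72 × 10^8 m² × 3.87 m = 27320 m³
ΔV = 27320 m³ = 27.32 ML

ΔV ≈ 27.3 ML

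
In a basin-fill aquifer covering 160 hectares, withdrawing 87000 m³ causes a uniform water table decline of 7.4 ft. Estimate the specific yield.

A = 160 hectares = 1.6 × 10^6 m²
Δh = 7.4 ft = 2.256 m
Sy = ΔV / (A × Δh) = 87000 m³ / (1.6 × 10^6 m² × 2.256 m) = 0.02411

Sy ≈ 0.024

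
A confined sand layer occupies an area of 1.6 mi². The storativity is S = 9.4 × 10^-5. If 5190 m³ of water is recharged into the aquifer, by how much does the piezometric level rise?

Δh ≈ 13.3 m

A = 1.6 mi² = 4.144 × 10^6 m²
Δh = ΔV / (S × A) = 5190 m³ / (9.4 × 10^-5 × 4.144 × 10^6 m²) = 13.32 m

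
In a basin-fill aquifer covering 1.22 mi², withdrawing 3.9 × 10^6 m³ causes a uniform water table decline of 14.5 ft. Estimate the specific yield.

A = 1.22 mi² = 3.16 × 10^6 m²
Δh = 14.5 ft = 4.42 m
Sy = ΔV / (A × Δh) = 3.9 × 10^6 m³ / (3.16 × 10^6 m² × 4.42 m) = 0.2793

Sy ≈ 0.28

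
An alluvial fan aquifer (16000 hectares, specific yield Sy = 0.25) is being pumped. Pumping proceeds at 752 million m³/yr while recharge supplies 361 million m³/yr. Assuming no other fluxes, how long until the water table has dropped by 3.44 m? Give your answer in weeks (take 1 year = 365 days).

t ≈ 18.4 weeks

A = 16000 hectares = 1.6 × 10^8 m²
ΔV = Sy × A × Δh = 0.25 × 1.6 × 10^8 × 3.44 = 1.376 × 10^8 m³
Net withdrawal = 752 − 361 = 391 million m³/yr = 1.071 × 10^6 m³/d
t = ΔV / Q = 1.376 × 10^8 m³ / 1.071 × 10^6 m³/d = 128.5 d
t = 128.5 d ≈ 18.35 weeks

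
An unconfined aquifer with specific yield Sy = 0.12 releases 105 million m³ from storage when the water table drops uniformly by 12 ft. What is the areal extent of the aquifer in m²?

A ≈ 2.39 × 10^8 m²

Δh = 12 ft = 3.658 m
ΔV = 105 million m³ = 1.05 × 10^8 m³
A = ΔV / (Sy × Δh) = 1.05 × 10^8 / (0.12 × 3.658) = 2.392 × 10^8 m²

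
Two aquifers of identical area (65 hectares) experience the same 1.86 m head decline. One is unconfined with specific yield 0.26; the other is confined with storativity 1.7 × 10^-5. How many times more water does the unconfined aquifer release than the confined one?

ΔV_u / ΔV_c ≈ 15300

A = 65 hectares = 6.5 × 10^5 m²
Unconfined: ΔV_u = Sy × A × Δh = 0.26 × 6.5 × 10^5 × 1.86 = 3.143 × 10^5 m³
Confined: ΔV_c = S × A × Δh = 1.7 × 10^-5 × 6.5 × 10^5 × 1.86 = 20.55 m³
Ratio = ΔV_u / ΔV_c = Sy / S = 0.26 / 1.7 × 10^-5 = 15290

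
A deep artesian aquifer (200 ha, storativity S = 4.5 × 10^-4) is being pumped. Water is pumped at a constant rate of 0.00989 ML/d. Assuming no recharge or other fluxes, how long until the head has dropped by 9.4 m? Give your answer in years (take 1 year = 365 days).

t ≈ 2.34 years

A = 200 ha = 2 × 10^6 m²
ΔV = S × A × Δh = 4.5 × 10^-4 × 2 × 10^6 × 9.4 = 8460 m³
Q = 0.00989 ML/d = 9.89 m³/d
t = ΔV / Q = 8460 m³ / 9.89 m³/d = 855.4 d
t = 855.4 d ≈ 2.344 years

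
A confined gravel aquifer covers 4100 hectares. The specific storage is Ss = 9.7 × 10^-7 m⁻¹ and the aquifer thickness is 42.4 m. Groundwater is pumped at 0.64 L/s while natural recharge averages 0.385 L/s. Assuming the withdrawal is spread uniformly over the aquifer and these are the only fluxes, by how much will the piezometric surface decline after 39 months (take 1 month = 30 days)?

Δh ≈ 15.3 m

S = Ss × b = 9.7 × 10^-7 m⁻¹ × 42.4 m = 4.113 × 10^-5
A = 4100 hectares = 4.1 × 10^7 m²
Net abstraction = 0.64 − 0.385 = 0.255 L/s
Q_net = 0.255 L/s = 22.03 m³/d
t = 39 months = 1170 d
ΔV = Q × t = 22.03 m³/d × 1170 d = 25780 m³
Δh = ΔV / (S × A) = 25780 / (4.113 × 10^-5 × 4.1 × 10^7) = 15.29 m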